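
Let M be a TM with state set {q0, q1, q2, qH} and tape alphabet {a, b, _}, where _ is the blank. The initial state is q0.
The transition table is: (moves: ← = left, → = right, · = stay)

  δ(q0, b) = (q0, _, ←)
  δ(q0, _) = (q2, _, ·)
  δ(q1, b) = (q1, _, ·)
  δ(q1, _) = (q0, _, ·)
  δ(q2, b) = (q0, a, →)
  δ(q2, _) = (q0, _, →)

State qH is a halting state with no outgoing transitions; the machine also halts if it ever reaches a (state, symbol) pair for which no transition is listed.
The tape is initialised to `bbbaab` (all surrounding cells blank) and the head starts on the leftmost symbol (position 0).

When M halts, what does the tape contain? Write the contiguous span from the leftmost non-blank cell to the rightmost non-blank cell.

state=q0 head=0 tape=_[b]bbaab   (q0,b)→(q0,_,←)
state=q0 head=-1 tape=[_]_bbaab   (q0,_)→(q2,_,·)
state=q2 head=-1 tape=[_]_bbaab   (q2,_)→(q0,_,→)
state=q0 head=0 tape=_[_]bbaab   (q0,_)→(q2,_,·)
state=q2 head=0 tape=_[_]bbaab   (q2,_)→(q0,_,→)
state=q0 head=1 tape=__[b]baab   (q0,b)→(q0,_,←)
state=q0 head=0 tape=_[_]_baab   (q0,_)→(q2,_,·)
state=q2 head=0 tape=_[_]_baab   (q2,_)→(q0,_,→)
state=q0 head=1 tape=__[_]baab   (q0,_)→(q2,_,·)
state=q2 head=1 tape=__[_]baab   (q2,_)→(q0,_,→)
state=q0 head=2 tape=___[b]aab   (q0,b)→(q0,_,←)
state=q0 head=1 tape=__[_]_aab   (q0,_)→(q2,_,·)
state=q2 head=1 tape=__[_]_aab   (q2,_)→(q0,_,→)
state=q0 head=2 tape=___[_]aab   (q0,_)→(q2,_,·)
state=q2 head=2 tape=___[_]aab   (q2,_)→(q0,_,→)
state=q0 head=3 tape=____[a]ab
The non-blank tape span at halt is aab.

aab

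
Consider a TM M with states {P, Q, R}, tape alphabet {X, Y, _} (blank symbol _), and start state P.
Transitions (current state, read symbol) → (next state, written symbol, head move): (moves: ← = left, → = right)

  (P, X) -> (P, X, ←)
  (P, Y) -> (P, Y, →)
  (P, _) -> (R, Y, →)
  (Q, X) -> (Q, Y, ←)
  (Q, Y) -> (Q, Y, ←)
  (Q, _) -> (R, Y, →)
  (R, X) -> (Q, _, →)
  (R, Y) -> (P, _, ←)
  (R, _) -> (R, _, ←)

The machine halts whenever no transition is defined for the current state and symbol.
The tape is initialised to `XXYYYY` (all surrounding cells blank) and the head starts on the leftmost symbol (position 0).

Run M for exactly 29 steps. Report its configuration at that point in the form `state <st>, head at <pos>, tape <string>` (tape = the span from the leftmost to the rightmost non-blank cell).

state R, head at 5, tape YYYYYYY

state=P head=0 tape=_[X]XYYYY_   (P,X)→(P,X,←)
state=P head=-1 tape=[_]XXYYYY_   (P,_)→(R,Y,→)
state=R head=0 tape=Y[X]XYYYY_   (R,X)→(Q,_,→)
state=Q head=1 tape=Y_[X]YYYY_   (Q,X)→(Q,Y,←)
state=Q head=0 tape=Y[_]YYYYY_   (Q,_)→(R,Y,→)
state=R head=1 tape=YY[Y]YYYY_   (R,Y)→(P,_,←)
state=P head=0 tape=Y[Y]_YYYY_   (P,Y)→(P,Y,→)
state=P head=1 tape=YY[_]YYYY_   (P,_)→(R,Y,→)
state=R head=2 tape=YYY[Y]YYY_   (R,Y)→(P,_,←)
state=P head=1 tape=YY[Y]_YYY_   (P,Y)→(P,Y,→)
state=P head=2 tape=YYY[_]YYY_   (P,_)→(R,Y,→)
state=R head=3 tape=YYYY[Y]YY_   (R,Y)→(P,_,←)
state=P head=2 tape=YYY[Y]_YY_   (P,Y)→(P,Y,→)
state=P head=3 tape=YYYY[_]YY_   (P,_)→(R,Y,→)
state=R head=4 tape=YYYYY[Y]Y_   (R,Y)→(P,_,←)
state=P head=3 tape=YYYY[Y]_Y_   (P,Y)→(P,Y,→)
state=P head=4 tape=YYYYY[_]Y_   (P,_)→(R,Y,→)
state=R head=5 tape=YYYYYY[Y]_   (R,Y)→(P,_,←)
state=P head=4 tape=YYYYY[Y]__   (P,Y)→(P,Y,→)
state=P head=5 tape=YYYYYY[_]_   (P,_)→(R,Y,→)
state=R head=6 tape=YYYYYYY[_]   (R,_)→(R,_,←)
state=R head=5 tape=YYYYYY[Y]_   (R,Y)→(P,_,←)
state=P head=4 tape=YYYYY[Y]__   (P,Y)→(P,Y,→)
state=P head=5 tape=YYYYYY[_]_   (P,_)→(R,Y,→)
state=R head=6 tape=YYYYYYY[_]   (R,_)→(R,_,←)
state=R head=5 tape=YYYYYY[Y]_   (R,Y)→(P,_,←)
state=P head=4 tape=YYYYY[Y]__   (P,Y)→(P,Y,→)
state=P head=5 tape=YYYYYY[_]_   (P,_)→(R,Y,→)
state=R head=6 tape=YYYYYYY[_]   (R,_)→(R,_,←)
state=R head=5 tape=YYYYYY[Y]_
After 29 steps: state R, head at 5, tape YYYYYYY.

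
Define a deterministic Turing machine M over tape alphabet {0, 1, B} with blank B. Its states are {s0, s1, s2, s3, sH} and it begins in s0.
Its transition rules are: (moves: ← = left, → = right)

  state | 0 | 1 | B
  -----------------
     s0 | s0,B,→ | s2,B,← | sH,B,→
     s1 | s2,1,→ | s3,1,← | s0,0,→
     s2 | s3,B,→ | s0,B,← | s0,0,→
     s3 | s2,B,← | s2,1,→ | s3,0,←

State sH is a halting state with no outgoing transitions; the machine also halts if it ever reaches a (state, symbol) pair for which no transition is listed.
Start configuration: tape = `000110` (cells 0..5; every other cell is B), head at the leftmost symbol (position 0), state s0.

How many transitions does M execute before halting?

state=s0 head=0 tape=[0]00110   (s0,0)→(s0,B,→)
state=s0 head=1 tape=B[0]0110   (s0,0)→(s0,B,→)
state=s0 head=2 tape=BB[0]110   (s0,0)→(s0,B,→)
state=s0 head=3 tape=BBB[1]10   (s0,1)→(s2,B,←)
state=s2 head=2 tape=BB[B]B10   (s2,B)→(s0,0,→)
state=s0 head=3 tape=BB0[B]10   (s0,B)→(sH,B,→)
state=sH head=4 tape=BB0B[1]0
M halts after 6 transitions.

6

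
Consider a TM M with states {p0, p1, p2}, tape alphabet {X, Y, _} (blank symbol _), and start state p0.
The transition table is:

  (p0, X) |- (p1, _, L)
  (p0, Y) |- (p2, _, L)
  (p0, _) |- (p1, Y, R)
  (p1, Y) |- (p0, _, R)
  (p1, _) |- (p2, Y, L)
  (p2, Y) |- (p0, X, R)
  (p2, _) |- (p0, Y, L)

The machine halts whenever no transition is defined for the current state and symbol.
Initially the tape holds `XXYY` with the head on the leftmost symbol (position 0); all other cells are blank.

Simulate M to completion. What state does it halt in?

p0 | _____[X]XYY   read X → write _, move L, go to p1
p1 | ____[_]_XYY   read _ → write Y, move L, go to p2
p2 | ___[_]Y_XYY   read _ → write Y, move L, go to p0
p0 | __[_]YY_XYY   read _ → write Y, move R, go to p1
p1 | __Y[Y]Y_XYY   read Y → write _, move R, go to p0
p0 | __Y_[Y]_XYY   read Y → write _, move L, go to p2
p2 | __Y[_]__XYY   read _ → write Y, move L, go to p0
p0 | __[Y]Y__XYY   read Y → write _, move L, go to p2
p2 | _[_]_Y__XYY   read _ → write Y, move L, go to p0
p0 | [_]Y_Y__XYY   read _ → write Y, move R, go to p1
p1 | Y[Y]_Y__XYY   read Y → write _, move R, go to p0
p0 | Y_[_]Y__XYY   read _ → write Y, move R, go to p1
p1 | Y_Y[Y]__XYY   read Y → write _, move R, go to p0
p0 | Y_Y_[_]_XYY   read _ → write Y, move R, go to p1
p1 | Y_Y_Y[_]XYY   read _ → write Y, move L, go to p2
p2 | Y_Y_[Y]YXYY   read Y → write X, move R, go to p0
p0 | Y_Y_X[Y]XYY   read Y → write _, move L, go to p2
p2 | Y_Y_[X]_XYY
No transition is defined for (p2, X); M halts in state p2.

p2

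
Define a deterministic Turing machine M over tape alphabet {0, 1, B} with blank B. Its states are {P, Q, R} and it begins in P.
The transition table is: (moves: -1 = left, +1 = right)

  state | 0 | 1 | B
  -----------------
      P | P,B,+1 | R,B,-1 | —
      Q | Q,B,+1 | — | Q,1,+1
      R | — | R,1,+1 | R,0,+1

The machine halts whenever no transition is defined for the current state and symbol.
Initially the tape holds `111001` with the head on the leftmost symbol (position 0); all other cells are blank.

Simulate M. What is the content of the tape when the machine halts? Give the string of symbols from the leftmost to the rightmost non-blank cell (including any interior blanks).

0011001

P | B[1]11001   read 1 → write B, move -1, go to R
R | [B]B11001   read B → write 0, move +1, go to R
R | 0[B]11001   read B → write 0, move +1, go to R
R | 00[1]1001   read 1 → write 1, move +1, go to R
R | 001[1]001   read 1 → write 1, move +1, go to R
R | 0011[0]01
The non-blank tape span at halt is 0011001.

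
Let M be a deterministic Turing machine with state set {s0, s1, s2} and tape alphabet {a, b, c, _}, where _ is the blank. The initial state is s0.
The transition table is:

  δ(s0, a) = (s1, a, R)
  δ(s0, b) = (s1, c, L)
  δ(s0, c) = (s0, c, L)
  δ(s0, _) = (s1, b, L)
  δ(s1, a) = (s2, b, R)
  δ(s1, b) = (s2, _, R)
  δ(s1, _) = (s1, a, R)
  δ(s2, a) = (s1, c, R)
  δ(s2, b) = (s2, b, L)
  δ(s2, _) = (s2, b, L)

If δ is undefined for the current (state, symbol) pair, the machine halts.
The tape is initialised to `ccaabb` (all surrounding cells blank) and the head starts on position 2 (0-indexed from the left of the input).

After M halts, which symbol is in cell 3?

b

state=s0 head=2 tape=cc[a]abb   (s0,a)→(s1,a,R)
state=s1 head=3 tape=cca[a]bb   (s1,a)→(s2,b,R)
state=s2 head=4 tape=ccab[b]b   (s2,b)→(s2,b,L)
state=s2 head=3 tape=cca[b]bb   (s2,b)→(s2,b,L)
state=s2 head=2 tape=cc[a]bbb   (s2,a)→(s1,c,R)
state=s1 head=3 tape=ccc[b]bb   (s1,b)→(s2,_,R)
state=s2 head=4 tape=ccc_[b]b   (s2,b)→(s2,b,L)
state=s2 head=3 tape=ccc[_]bb   (s2,_)→(s2,b,L)
state=s2 head=2 tape=cc[c]bbb
Cell 3 holds b when M halts.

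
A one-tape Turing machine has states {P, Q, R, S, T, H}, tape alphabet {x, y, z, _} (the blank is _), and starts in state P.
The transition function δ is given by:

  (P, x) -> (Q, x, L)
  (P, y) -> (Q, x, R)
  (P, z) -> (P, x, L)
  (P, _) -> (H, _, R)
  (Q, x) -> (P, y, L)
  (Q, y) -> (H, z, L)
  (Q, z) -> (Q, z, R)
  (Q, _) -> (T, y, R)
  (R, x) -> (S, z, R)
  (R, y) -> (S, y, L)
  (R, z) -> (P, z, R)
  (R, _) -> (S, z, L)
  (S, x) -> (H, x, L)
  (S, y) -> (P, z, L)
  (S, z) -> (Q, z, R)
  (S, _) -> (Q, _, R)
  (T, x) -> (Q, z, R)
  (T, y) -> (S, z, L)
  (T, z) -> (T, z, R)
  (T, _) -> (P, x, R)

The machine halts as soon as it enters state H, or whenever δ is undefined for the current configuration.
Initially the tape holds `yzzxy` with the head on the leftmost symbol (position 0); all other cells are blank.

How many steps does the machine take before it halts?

17

state=P head=0 tape=__[y]zzxy   (P,y)→(Q,x,R)
state=Q head=1 tape=__x[z]zxy   (Q,z)→(Q,z,R)
state=Q head=2 tape=__xz[z]xy   (Q,z)→(Q,z,R)
state=Q head=3 tape=__xzz[x]y   (Q,x)→(P,y,L)
state=P head=2 tape=__xz[z]yy   (P,z)→(P,x,L)
state=P head=1 tape=__x[z]xyy   (P,z)→(P,x,L)
state=P head=0 tape=__[x]xxyy   (P,x)→(Q,x,L)
state=Q head=-1 tape=_[_]xxxyy   (Q,_)→(T,y,R)
state=T head=0 tape=_y[x]xxyy   (T,x)→(Q,z,R)
state=Q head=1 tape=_yz[x]xyy   (Q,x)→(P,y,L)
state=P head=0 tape=_y[z]yxyy   (P,z)→(P,x,L)
state=P head=-1 tape=_[y]xyxyy   (P,y)→(Q,x,R)
state=Q head=0 tape=_x[x]yxyy   (Q,x)→(P,y,L)
state=P head=-1 tape=_[x]yyxyy   (P,x)→(Q,x,L)
state=Q head=-2 tape=[_]xyyxyy   (Q,_)→(T,y,R)
state=T head=-1 tape=y[x]yyxyy   (T,x)→(Q,z,R)
state=Q head=0 tape=yz[y]yxyy   (Q,y)→(H,z,L)
state=H head=-1 tape=y[z]zyxyy
M halts after 17 transitions.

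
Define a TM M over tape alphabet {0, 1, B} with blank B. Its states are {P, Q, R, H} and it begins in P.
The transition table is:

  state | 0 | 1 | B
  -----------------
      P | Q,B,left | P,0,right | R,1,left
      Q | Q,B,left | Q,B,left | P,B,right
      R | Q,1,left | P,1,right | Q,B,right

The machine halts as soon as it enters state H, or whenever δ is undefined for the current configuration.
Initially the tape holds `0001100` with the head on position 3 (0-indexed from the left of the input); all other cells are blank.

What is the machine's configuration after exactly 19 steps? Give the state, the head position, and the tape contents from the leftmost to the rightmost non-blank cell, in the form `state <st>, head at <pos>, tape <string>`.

state Q, head at 0, tape 1BBBBB0

P | B000[1]100   read 1 → write 0, move right, go to P
P | B0000[1]00   read 1 → write 0, move right, go to P
P | B00000[0]0   read 0 → write B, move left, go to Q
Q | B0000[0]B0   read 0 → write B, move left, go to Q
Q | B000[0]BB0   read 0 → write B, move left, go to Q
Q | B00[0]BBB0   read 0 → write B, move left, go to Q
Q | B0[0]BBBB0   read 0 → write B, move left, go to Q
Q | B[0]BBBBB0   read 0 → write B, move left, go to Q
Q | [B]BBBBBB0   read B → write B, move right, go to P
P | B[B]BBBBB0   read B → write 1, move left, go to R
R | [B]1BBBBB0   read B → write B, move right, go to Q
Q | B[1]BBBBB0   read 1 → write B, move left, go to Q
Q | [B]BBBBBB0   read B → write B, move right, go to P
P | B[B]BBBBB0   read B → write 1, move left, go to R
R | [B]1BBBBB0   read B → write B, move right, go to Q
Q | B[1]BBBBB0   read 1 → write B, move left, go to Q
Q | [B]BBBBBB0   read B → write B, move right, go to P
P | B[B]BBBBB0   read B → write 1, move left, go to R
R | [B]1BBBBB0   read B → write B, move right, go to Q
Q | B[1]BBBBB0
After 19 steps: state Q, head at 0, tape 1BBBBB0.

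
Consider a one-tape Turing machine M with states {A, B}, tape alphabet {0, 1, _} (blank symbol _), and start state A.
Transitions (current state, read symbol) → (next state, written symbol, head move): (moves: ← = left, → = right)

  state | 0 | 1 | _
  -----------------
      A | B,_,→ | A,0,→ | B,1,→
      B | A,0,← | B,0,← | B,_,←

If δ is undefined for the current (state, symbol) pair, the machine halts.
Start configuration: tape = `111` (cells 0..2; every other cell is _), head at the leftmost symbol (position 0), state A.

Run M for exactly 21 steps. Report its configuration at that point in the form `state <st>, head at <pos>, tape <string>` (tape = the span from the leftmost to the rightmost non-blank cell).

A | [1]11__   read 1 → write 0, move →, go to A
A | 0[1]1__   read 1 → write 0, move →, go to A
A | 00[1]__   read 1 → write 0, move →, go to A
A | 000[_]_   read _ → write 1, move →, go to B
B | 0001[_]   read _ → write _, move ←, go to B
B | 000[1]_   read 1 → write 0, move ←, go to B
B | 00[0]0_   read 0 → write 0, move ←, go to A
A | 0[0]00_   read 0 → write _, move →, go to B
B | 0_[0]0_   read 0 → write 0, move ←, go to A
A | 0[_]00_   read _ → write 1, move →, go to B
B | 01[0]0_   read 0 → write 0, move ←, go to A
A | 0[1]00_   read 1 → write 0, move →, go to A
A | 00[0]0_   read 0 → write _, move →, go to B
B | 00_[0]_   read 0 → write 0, move ←, go to A
A | 00[_]0_   read _ → write 1, move →, go to B
B | 001[0]_   read 0 → write 0, move ←, go to A
A | 00[1]0_   read 1 → write 0, move →, go to A
A | 000[0]_   read 0 → write _, move →, go to B
B | 000_[_]   read _ → write _, move ←, go to B
B | 000[_]_   read _ → write _, move ←, go to B
B | 00[0]__   read 0 → write 0, move ←, go to A
A | 0[0]0__
After 21 steps: state A, head at 1, tape 000.

state A, head at 1, tape 000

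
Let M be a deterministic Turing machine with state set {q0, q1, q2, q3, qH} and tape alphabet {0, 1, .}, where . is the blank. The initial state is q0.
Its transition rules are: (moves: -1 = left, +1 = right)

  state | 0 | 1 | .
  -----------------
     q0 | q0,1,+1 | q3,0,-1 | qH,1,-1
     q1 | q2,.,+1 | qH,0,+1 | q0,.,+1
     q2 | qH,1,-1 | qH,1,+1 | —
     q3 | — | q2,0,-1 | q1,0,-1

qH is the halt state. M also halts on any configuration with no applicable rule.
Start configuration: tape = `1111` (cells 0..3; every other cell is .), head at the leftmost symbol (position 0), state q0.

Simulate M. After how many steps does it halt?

q0 | ..[1]111   read 1 → write 0, move -1, go to q3
q3 | .[.]0111   read . → write 0, move -1, go to q1
q1 | [.]00111   read . → write ., move +1, go to q0
q0 | .[0]0111   read 0 → write 1, move +1, go to q0
q0 | .1[0]111   read 0 → write 1, move +1, go to q0
q0 | .11[1]11   read 1 → write 0, move -1, go to q3
q3 | .1[1]011   read 1 → write 0, move -1, go to q2
q2 | .[1]0011   read 1 → write 1, move +1, go to qH
qH | .1[0]011
M halts after 8 transitions.

8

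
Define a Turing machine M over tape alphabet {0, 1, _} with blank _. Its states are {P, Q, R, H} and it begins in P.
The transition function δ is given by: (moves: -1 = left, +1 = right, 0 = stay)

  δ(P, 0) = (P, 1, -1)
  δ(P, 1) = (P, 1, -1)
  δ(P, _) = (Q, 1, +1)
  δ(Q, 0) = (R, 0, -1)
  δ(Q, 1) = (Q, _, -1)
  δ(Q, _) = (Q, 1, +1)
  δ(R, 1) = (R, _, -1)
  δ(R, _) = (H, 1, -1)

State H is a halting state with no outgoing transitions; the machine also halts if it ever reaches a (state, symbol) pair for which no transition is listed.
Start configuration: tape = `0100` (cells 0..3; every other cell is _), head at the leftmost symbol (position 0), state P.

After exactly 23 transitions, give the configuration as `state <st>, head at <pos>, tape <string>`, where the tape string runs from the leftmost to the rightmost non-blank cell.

state H, head at -5, tape 1_____00

P | _____[0]100   read 0 → write 1, move -1, go to P
P | ____[_]1100   read _ → write 1, move +1, go to Q
Q | ____1[1]100   read 1 → write _, move -1, go to Q
Q | ____[1]_100   read 1 → write _, move -1, go to Q
Q | ___[_]__100   read _ → write 1, move +1, go to Q
Q | ___1[_]_100   read _ → write 1, move +1, go to Q
Q | ___11[_]100   read _ → write 1, move +1, go to Q
Q | ___111[1]00   read 1 → write _, move -1, go to Q
Q | ___11[1]_00   read 1 → write _, move -1, go to Q
Q | ___1[1]__00   read 1 → write _, move -1, go to Q
Q | ___[1]___00   read 1 → write _, move -1, go to Q
Q | __[_]____00   read _ → write 1, move +1, go to Q
Q | __1[_]___00   read _ → write 1, move +1, go to Q
Q | __11[_]__00   read _ → write 1, move +1, go to Q
Q | __111[_]_00   read _ → write 1, move +1, go to Q
Q | __1111[_]00   read _ → write 1, move +1, go to Q
Q | __11111[0]0   read 0 → write 0, move -1, go to R
R | __1111[1]00   read 1 → write _, move -1, go to R
R | __111[1]_00   read 1 → write _, move -1, go to R
R | __11[1]__00   read 1 → write _, move -1, go to R
R | __1[1]___00   read 1 → write _, move -1, go to R
R | __[1]____00   read 1 → write _, move -1, go to R
R | _[_]_____00   read _ → write 1, move -1, go to H
H | [_]1_____00
After 23 steps: state H, head at -5, tape 1_____00.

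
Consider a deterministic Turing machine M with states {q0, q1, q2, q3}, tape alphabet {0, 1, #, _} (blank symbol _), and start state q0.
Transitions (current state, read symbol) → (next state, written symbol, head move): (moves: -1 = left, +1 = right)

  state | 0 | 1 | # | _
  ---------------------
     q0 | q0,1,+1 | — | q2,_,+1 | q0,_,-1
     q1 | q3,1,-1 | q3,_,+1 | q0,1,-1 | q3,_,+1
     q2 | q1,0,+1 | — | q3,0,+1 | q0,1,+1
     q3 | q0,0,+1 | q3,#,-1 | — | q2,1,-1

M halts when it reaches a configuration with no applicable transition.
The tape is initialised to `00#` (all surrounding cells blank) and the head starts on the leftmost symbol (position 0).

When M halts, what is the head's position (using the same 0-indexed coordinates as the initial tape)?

3

q0 | [0]0#__   read 0 → write 1, move +1, go to q0
q0 | 1[0]#__   read 0 → write 1, move +1, go to q0
q0 | 11[#]__   read # → write _, move +1, go to q2
q2 | 11_[_]_   read _ → write 1, move +1, go to q0
q0 | 11_1[_]   read _ → write _, move -1, go to q0
q0 | 11_[1]_
At halt the head is at cell 3.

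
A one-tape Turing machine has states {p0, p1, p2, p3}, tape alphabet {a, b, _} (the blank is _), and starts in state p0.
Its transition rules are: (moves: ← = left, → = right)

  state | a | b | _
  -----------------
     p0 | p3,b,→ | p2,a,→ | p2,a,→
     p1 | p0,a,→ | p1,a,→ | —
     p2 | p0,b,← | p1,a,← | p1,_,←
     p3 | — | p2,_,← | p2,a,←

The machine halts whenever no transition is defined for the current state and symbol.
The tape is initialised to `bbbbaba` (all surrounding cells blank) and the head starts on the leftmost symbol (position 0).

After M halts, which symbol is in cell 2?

state=p0 head=0 tape=[b]bbbaba   (p0,b)→(p2,a,→)
state=p2 head=1 tape=a[b]bbaba   (p2,b)→(p1,a,←)
state=p1 head=0 tape=[a]abbaba   (p1,a)→(p0,a,→)
state=p0 head=1 tape=a[a]bbaba   (p0,a)→(p3,b,→)
state=p3 head=2 tape=ab[b]baba   (p3,b)→(p2,_,←)
state=p2 head=1 tape=a[b]_baba   (p2,b)→(p1,a,←)
state=p1 head=0 tape=[a]a_baba   (p1,a)→(p0,a,→)
state=p0 head=1 tape=a[a]_baba   (p0,a)→(p3,b,→)
state=p3 head=2 tape=ab[_]baba   (p3,_)→(p2,a,←)
state=p2 head=1 tape=a[b]ababa   (p2,b)→(p1,a,←)
state=p1 head=0 tape=[a]aababa   (p1,a)→(p0,a,→)
state=p0 head=1 tape=a[a]ababa   (p0,a)→(p3,b,→)
state=p3 head=2 tape=ab[a]baba
Cell 2 holds a when M halts.

a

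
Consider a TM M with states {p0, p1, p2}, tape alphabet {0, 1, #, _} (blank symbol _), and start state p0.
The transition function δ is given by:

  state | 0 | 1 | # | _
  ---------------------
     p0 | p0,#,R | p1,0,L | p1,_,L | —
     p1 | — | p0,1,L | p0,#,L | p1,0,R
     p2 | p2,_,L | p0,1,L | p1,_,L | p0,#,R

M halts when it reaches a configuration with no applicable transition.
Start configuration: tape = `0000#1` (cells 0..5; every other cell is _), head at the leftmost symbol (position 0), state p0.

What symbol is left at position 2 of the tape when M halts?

_

state=p0 head=0 tape=__[0]000#1   (p0,0)→(p0,#,R)
state=p0 head=1 tape=__#[0]00#1   (p0,0)→(p0,#,R)
state=p0 head=2 tape=__##[0]0#1   (p0,0)→(p0,#,R)
state=p0 head=3 tape=__###[0]#1   (p0,0)→(p0,#,R)
state=p0 head=4 tape=__####[#]1   (p0,#)→(p1,_,L)
state=p1 head=3 tape=__###[#]_1   (p1,#)→(p0,#,L)
state=p0 head=2 tape=__##[#]#_1   (p0,#)→(p1,_,L)
state=p1 head=1 tape=__#[#]_#_1   (p1,#)→(p0,#,L)
state=p0 head=0 tape=__[#]#_#_1   (p0,#)→(p1,_,L)
state=p1 head=-1 tape=_[_]_#_#_1   (p1,_)→(p1,0,R)
state=p1 head=0 tape=_0[_]#_#_1   (p1,_)→(p1,0,R)
state=p1 head=1 tape=_00[#]_#_1   (p1,#)→(p0,#,L)
state=p0 head=0 tape=_0[0]#_#_1   (p0,0)→(p0,#,R)
state=p0 head=1 tape=_0#[#]_#_1   (p0,#)→(p1,_,L)
state=p1 head=0 tape=_0[#]__#_1   (p1,#)→(p0,#,L)
state=p0 head=-1 tape=_[0]#__#_1   (p0,0)→(p0,#,R)
state=p0 head=0 tape=_#[#]__#_1   (p0,#)→(p1,_,L)
state=p1 head=-1 tape=_[#]___#_1   (p1,#)→(p0,#,L)
state=p0 head=-2 tape=[_]#___#_1
Cell 2 holds _ when M halts.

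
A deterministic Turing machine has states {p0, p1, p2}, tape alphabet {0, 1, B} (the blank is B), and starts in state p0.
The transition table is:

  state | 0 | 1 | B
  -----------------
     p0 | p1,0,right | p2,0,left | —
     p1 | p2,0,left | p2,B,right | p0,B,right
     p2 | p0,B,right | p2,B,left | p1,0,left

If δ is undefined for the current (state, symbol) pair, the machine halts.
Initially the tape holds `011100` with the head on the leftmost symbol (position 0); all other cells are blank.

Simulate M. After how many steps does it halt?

p0 | BB[0]11100BB   read 0 → write 0, move right, go to p1
p1 | BB0[1]1100BB   read 1 → write B, move right, go to p2
p2 | BB0B[1]100BB   read 1 → write B, move left, go to p2
p2 | BB0[B]B100BB   read B → write 0, move left, go to p1
p1 | BB[0]0B100BB   read 0 → write 0, move left, go to p2
p2 | B[B]00B100BB   read B → write 0, move left, go to p1
p1 | [B]000B100BB   read B → write B, move right, go to p0
p0 | B[0]00B100BB   read 0 → write 0, move right, go to p1
p1 | B0[0]0B100BB   read 0 → write 0, move left, go to p2
p2 | B[0]00B100BB   read 0 → write B, move right, go to p0
p0 | BB[0]0B100BB   read 0 → write 0, move right, go to p1
p1 | BB0[0]B100BB   read 0 → write 0, move left, go to p2
p2 | BB[0]0B100BB   read 0 → write B, move right, go to p0
p0 | BBB[0]B100BB   read 0 → write 0, move right, go to p1
p1 | BBB0[B]100BB   read B → write B, move right, go to p0
p0 | BBB0B[1]00BB   read 1 → write 0, move left, go to p2
p2 | BBB0[B]000BB   read B → write 0, move left, go to p1
p1 | BBB[0]0000BB   read 0 → write 0, move left, go to p2
p2 | BB[B]00000BB   read B → write 0, move left, go to p1
p1 | B[B]000000BB   read B → write B, move right, go to p0
p0 | BB[0]00000BB   read 0 → write 0, move right, go to p1
p1 | BB0[0]0000BB   read 0 → write 0, move left, go to p2
p2 | BB[0]00000BB   read 0 → write B, move right, go to p0
p0 | BBB[0]0000BB   read 0 → write 0, move right, go to p1
p1 | BBB0[0]000BB   read 0 → write 0, move left, go to p2
p2 | BBB[0]0000BB   read 0 → write B, move right, go to p0
p0 | BBBB[0]000BB   read 0 → write 0, move right, go to p1
p1 | BBBB0[0]00BB   read 0 → write 0, move left, go to p2
p2 | BBBB[0]000BB   read 0 → write B, move right, go to p0
p0 | BBBBB[0]00BB   read 0 → write 0, move right, go to p1
p1 | BBBBB0[0]0BB   read 0 → write 0, move left, go to p2
p2 | BBBBB[0]00BB   read 0 → write B, move right, go to p0
p0 | BBBBBB[0]0BB   read 0 → write 0, move right, go to p1
p1 | BBBBBB0[0]BB   read 0 → write 0, move left, go to p2
p2 | BBBBBB[0]0BB   read 0 → write B, move right, go to p0
p0 | BBBBBBB[0]BB   read 0 → write 0, move right, go to p1
p1 | BBBBBBB0[B]B   read B → write B, move right, go to p0
p0 | BBBBBBB0B[B]
M halts after 37 transitions.

37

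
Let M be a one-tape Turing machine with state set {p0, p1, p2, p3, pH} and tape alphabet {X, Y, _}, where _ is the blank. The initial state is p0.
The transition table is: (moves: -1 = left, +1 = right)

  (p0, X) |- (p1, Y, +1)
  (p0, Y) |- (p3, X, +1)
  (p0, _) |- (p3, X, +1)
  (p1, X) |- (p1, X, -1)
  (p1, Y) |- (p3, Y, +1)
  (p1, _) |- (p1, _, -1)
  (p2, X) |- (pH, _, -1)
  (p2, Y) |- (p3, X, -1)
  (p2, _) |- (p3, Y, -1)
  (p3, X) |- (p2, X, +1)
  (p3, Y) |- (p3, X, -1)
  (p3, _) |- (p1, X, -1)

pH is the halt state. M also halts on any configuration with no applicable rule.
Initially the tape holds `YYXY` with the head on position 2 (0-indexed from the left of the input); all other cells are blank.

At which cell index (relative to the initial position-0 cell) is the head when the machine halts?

state=p0 head=2 tape=YY[X]Y__   (p0,X)→(p1,Y,+1)
state=p1 head=3 tape=YYY[Y]__   (p1,Y)→(p3,Y,+1)
state=p3 head=4 tape=YYYY[_]_   (p3,_)→(p1,X,-1)
state=p1 head=3 tape=YYY[Y]X_   (p1,Y)→(p3,Y,+1)
state=p3 head=4 tape=YYYY[X]_   (p3,X)→(p2,X,+1)
state=p2 head=5 tape=YYYYX[_]   (p2,_)→(p3,Y,-1)
state=p3 head=4 tape=YYYY[X]Y   (p3,X)→(p2,X,+1)
state=p2 head=5 tape=YYYYX[Y]   (p2,Y)→(p3,X,-1)
state=p3 head=4 tape=YYYY[X]X   (p3,X)→(p2,X,+1)
state=p2 head=5 tape=YYYYX[X]   (p2,X)→(pH,_,-1)
state=pH head=4 tape=YYYY[X]_
At halt the head is at cell 4.

4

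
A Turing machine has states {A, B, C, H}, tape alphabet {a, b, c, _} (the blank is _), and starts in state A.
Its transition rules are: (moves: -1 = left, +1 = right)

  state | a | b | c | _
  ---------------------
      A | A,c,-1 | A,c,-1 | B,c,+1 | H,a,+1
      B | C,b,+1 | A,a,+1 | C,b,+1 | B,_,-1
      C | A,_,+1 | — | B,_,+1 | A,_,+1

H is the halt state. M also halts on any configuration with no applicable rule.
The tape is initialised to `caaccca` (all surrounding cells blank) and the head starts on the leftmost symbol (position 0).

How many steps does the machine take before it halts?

A | [c]aaccca___   read c → write c, move +1, go to B
B | c[a]accca___   read a → write b, move +1, go to C
C | cb[a]ccca___   read a → write _, move +1, go to A
A | cb_[c]cca___   read c → write c, move +1, go to B
B | cb_c[c]ca___   read c → write b, move +1, go to C
C | cb_cb[c]a___   read c → write _, move +1, go to B
B | cb_cb_[a]___   read a → write b, move +1, go to C
C | cb_cb_b[_]__   read _ → write _, move +1, go to A
A | cb_cb_b_[_]_   read _ → write a, move +1, go to H
H | cb_cb_b_a[_]
M halts after 9 transitions.

9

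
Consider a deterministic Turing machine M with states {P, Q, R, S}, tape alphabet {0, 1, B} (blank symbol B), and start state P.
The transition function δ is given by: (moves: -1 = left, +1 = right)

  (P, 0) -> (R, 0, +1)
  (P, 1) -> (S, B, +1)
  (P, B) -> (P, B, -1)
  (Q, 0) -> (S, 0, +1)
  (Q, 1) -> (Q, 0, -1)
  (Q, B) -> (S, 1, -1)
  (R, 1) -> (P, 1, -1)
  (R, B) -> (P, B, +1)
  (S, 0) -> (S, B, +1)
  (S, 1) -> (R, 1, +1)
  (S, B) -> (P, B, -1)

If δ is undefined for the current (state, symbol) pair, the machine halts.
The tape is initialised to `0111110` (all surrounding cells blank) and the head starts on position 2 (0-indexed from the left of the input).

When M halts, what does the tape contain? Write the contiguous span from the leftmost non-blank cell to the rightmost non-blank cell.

01BBB10

P | 01[1]1110   read 1 → write B, move +1, go to S
S | 01B[1]110   read 1 → write 1, move +1, go to R
R | 01B1[1]10   read 1 → write 1, move -1, go to P
P | 01B[1]110   read 1 → write B, move +1, go to S
S | 01BB[1]10   read 1 → write 1, move +1, go to R
R | 01BB1[1]0   read 1 → write 1, move -1, go to P
P | 01BB[1]10   read 1 → write B, move +1, go to S
S | 01BBB[1]0   read 1 → write 1, move +1, go to R
R | 01BBB1[0]
The non-blank tape span at halt is 01BBB10.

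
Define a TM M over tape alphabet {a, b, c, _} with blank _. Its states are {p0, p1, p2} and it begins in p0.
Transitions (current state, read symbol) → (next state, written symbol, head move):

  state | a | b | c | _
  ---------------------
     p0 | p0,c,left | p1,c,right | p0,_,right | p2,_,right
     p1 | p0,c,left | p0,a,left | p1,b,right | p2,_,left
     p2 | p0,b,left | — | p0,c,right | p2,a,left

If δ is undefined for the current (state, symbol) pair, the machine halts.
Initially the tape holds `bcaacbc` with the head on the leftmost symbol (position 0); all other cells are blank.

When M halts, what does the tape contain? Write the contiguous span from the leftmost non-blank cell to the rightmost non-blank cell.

p0 | [b]caacbc__   read b → write c, move right, go to p1
p1 | c[c]aacbc__   read c → write b, move right, go to p1
p1 | cb[a]acbc__   read a → write c, move left, go to p0
p0 | c[b]cacbc__   read b → write c, move right, go to p1
p1 | cc[c]acbc__   read c → write b, move right, go to p1
p1 | ccb[a]cbc__   read a → write c, move left, go to p0
p0 | cc[b]ccbc__   read b → write c, move right, go to p1
p1 | ccc[c]cbc__   read c → write b, move right, go to p1
p1 | cccb[c]bc__   read c → write b, move right, go to p1
p1 | cccbb[b]c__   read b → write a, move left, go to p0
p0 | cccb[b]ac__   read b → write c, move right, go to p1
p1 | cccbc[a]c__   read a → write c, move left, go to p0
p0 | cccb[c]cc__   read c → write _, move right, go to p0
p0 | cccb_[c]c__   read c → write _, move right, go to p0
p0 | cccb__[c]__   read c → write _, move right, go to p0
p0 | cccb___[_]_   read _ → write _, move right, go to p2
p2 | cccb____[_]   read _ → write a, move left, go to p2
p2 | cccb___[_]a   read _ → write a, move left, go to p2
p2 | cccb__[_]aa   read _ → write a, move left, go to p2
p2 | cccb_[_]aaa   read _ → write a, move left, go to p2
p2 | cccb[_]aaaa   read _ → write a, move left, go to p2
p2 | ccc[b]aaaaa
The non-blank tape span at halt is cccbaaaaa.

cccbaaaaa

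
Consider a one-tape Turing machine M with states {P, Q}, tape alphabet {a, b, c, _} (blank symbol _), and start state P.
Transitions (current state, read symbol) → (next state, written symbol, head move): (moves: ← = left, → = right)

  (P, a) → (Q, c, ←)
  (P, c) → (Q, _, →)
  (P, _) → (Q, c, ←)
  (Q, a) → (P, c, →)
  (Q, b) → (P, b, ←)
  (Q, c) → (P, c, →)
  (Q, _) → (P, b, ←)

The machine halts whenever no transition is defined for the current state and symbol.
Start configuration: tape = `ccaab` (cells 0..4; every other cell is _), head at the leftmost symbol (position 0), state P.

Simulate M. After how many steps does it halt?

6

state=P head=0 tape=[c]caab   (P,c)→(Q,_,→)
state=Q head=1 tape=_[c]aab   (Q,c)→(P,c,→)
state=P head=2 tape=_c[a]ab   (P,a)→(Q,c,←)
state=Q head=1 tape=_[c]cab   (Q,c)→(P,c,→)
state=P head=2 tape=_c[c]ab   (P,c)→(Q,_,→)
state=Q head=3 tape=_c_[a]b   (Q,a)→(P,c,→)
state=P head=4 tape=_c_c[b]
M halts after 6 transitions.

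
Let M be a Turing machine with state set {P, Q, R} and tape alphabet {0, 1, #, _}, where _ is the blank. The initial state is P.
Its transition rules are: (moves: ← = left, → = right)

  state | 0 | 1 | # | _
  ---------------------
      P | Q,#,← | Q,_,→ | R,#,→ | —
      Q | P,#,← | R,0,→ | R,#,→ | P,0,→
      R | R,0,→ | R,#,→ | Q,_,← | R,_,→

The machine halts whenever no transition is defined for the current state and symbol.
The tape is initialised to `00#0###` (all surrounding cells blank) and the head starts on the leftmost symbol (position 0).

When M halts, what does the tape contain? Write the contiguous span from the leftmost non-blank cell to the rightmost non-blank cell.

0#__#_##

state=P head=0 tape=_[0]0#0###   (P,0)→(Q,#,←)
state=Q head=-1 tape=[_]#0#0###   (Q,_)→(P,0,→)
state=P head=0 tape=0[#]0#0###   (P,#)→(R,#,→)
state=R head=1 tape=0#[0]#0###   (R,0)→(R,0,→)
state=R head=2 tape=0#0[#]0###   (R,#)→(Q,_,←)
state=Q head=1 tape=0#[0]_0###   (Q,0)→(P,#,←)
state=P head=0 tape=0[#]#_0###   (P,#)→(R,#,→)
state=R head=1 tape=0#[#]_0###   (R,#)→(Q,_,←)
state=Q head=0 tape=0[#]__0###   (Q,#)→(R,#,→)
state=R head=1 tape=0#[_]_0###   (R,_)→(R,_,→)
state=R head=2 tape=0#_[_]0###   (R,_)→(R,_,→)
state=R head=3 tape=0#__[0]###   (R,0)→(R,0,→)
state=R head=4 tape=0#__0[#]##   (R,#)→(Q,_,←)
state=Q head=3 tape=0#__[0]_##   (Q,0)→(P,#,←)
state=P head=2 tape=0#_[_]#_##
The non-blank tape span at halt is 0#__#_##.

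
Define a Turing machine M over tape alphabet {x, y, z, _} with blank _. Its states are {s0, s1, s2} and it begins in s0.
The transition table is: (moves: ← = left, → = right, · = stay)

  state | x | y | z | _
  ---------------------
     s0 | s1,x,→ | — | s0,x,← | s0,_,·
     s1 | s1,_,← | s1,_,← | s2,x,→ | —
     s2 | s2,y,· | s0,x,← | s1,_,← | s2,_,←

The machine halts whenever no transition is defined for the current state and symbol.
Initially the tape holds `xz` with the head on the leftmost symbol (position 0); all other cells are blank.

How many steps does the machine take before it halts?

8

state=s0 head=0 tape=_[x]z_   (s0,x)→(s1,x,→)
state=s1 head=1 tape=_x[z]_   (s1,z)→(s2,x,→)
state=s2 head=2 tape=_xx[_]   (s2,_)→(s2,_,←)
state=s2 head=1 tape=_x[x]_   (s2,x)→(s2,y,·)
state=s2 head=1 tape=_x[y]_   (s2,y)→(s0,x,←)
state=s0 head=0 tape=_[x]x_   (s0,x)→(s1,x,→)
state=s1 head=1 tape=_x[x]_   (s1,x)→(s1,_,←)
state=s1 head=0 tape=_[x]__   (s1,x)→(s1,_,←)
state=s1 head=-1 tape=[_]___
M halts after 8 transitions.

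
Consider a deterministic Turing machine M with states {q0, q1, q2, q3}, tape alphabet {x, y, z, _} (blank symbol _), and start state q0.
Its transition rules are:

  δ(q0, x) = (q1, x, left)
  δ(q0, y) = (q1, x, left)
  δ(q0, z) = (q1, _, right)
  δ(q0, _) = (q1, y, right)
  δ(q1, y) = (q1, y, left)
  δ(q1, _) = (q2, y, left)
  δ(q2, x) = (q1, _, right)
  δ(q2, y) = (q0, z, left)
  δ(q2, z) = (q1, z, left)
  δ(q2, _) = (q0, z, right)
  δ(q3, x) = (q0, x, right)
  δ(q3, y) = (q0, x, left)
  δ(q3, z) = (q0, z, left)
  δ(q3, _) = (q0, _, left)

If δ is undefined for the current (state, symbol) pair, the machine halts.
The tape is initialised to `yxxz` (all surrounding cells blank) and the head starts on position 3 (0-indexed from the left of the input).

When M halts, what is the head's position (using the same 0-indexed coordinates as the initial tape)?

3

state=q0 head=3 tape=yxx[z]_   (q0,z)→(q1,_,right)
state=q1 head=4 tape=yxx_[_]   (q1,_)→(q2,y,left)
state=q2 head=3 tape=yxx[_]y   (q2,_)→(q0,z,right)
state=q0 head=4 tape=yxxz[y]   (q0,y)→(q1,x,left)
state=q1 head=3 tape=yxx[z]x
At halt the head is at cell 3.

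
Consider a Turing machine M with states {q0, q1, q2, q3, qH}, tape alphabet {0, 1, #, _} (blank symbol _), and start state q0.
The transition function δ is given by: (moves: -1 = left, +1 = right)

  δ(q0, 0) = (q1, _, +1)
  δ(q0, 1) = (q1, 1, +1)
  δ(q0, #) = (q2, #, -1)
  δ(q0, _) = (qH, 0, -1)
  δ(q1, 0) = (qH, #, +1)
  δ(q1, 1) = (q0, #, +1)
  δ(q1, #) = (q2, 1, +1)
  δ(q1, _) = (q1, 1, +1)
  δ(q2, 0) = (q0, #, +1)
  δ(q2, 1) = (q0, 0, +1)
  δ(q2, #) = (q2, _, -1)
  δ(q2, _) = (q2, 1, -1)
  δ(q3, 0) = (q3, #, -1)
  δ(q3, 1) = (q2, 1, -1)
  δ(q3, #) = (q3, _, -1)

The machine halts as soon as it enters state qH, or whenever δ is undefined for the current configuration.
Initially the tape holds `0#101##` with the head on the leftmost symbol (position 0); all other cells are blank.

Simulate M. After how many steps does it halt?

15

state=q0 head=0 tape=[0]#101##   (q0,0)→(q1,_,+1)
state=q1 head=1 tape=_[#]101##   (q1,#)→(q2,1,+1)
state=q2 head=2 tape=_1[1]01##   (q2,1)→(q0,0,+1)
state=q0 head=3 tape=_10[0]1##   (q0,0)→(q1,_,+1)
state=q1 head=4 tape=_10_[1]##   (q1,1)→(q0,#,+1)
state=q0 head=5 tape=_10_#[#]#   (q0,#)→(q2,#,-1)
state=q2 head=4 tape=_10_[#]##   (q2,#)→(q2,_,-1)
state=q2 head=3 tape=_10[_]_##   (q2,_)→(q2,1,-1)
state=q2 head=2 tape=_1[0]1_##   (q2,0)→(q0,#,+1)
state=q0 head=3 tape=_1#[1]_##   (q0,1)→(q1,1,+1)
state=q1 head=4 tape=_1#1[_]##   (q1,_)→(q1,1,+1)
state=q1 head=5 tape=_1#11[#]#   (q1,#)→(q2,1,+1)
state=q2 head=6 tape=_1#111[#]   (q2,#)→(q2,_,-1)
state=q2 head=5 tape=_1#11[1]_   (q2,1)→(q0,0,+1)
state=q0 head=6 tape=_1#110[_]   (q0,_)→(qH,0,-1)
state=qH head=5 tape=_1#11[0]0
M halts after 15 transitions.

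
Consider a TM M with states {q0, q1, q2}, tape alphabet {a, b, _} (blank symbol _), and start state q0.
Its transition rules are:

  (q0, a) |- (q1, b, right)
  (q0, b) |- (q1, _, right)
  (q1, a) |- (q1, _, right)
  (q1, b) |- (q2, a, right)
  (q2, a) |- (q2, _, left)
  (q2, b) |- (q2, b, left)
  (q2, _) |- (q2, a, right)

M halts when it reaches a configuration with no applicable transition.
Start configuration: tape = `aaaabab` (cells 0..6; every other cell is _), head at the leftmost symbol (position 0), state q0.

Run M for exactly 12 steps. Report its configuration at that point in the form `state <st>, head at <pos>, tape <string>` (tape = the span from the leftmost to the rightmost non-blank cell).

state q2, head at 4, tape b__aa_b

q0 | [a]aaabab   read a → write b, move right, go to q1
q1 | b[a]aabab   read a → write _, move right, go to q1
q1 | b_[a]abab   read a → write _, move right, go to q1
q1 | b__[a]bab   read a → write _, move right, go to q1
q1 | b___[b]ab   read b → write a, move right, go to q2
q2 | b___a[a]b   read a → write _, move left, go to q2
q2 | b___[a]_b   read a → write _, move left, go to q2
q2 | b__[_]__b   read _ → write a, move right, go to q2
q2 | b__a[_]_b   read _ → write a, move right, go to q2
q2 | b__aa[_]b   read _ → write a, move right, go to q2
q2 | b__aaa[b]   read b → write b, move left, go to q2
q2 | b__aa[a]b   read a → write _, move left, go to q2
q2 | b__a[a]_b
After 12 steps: state q2, head at 4, tape b__aa_b.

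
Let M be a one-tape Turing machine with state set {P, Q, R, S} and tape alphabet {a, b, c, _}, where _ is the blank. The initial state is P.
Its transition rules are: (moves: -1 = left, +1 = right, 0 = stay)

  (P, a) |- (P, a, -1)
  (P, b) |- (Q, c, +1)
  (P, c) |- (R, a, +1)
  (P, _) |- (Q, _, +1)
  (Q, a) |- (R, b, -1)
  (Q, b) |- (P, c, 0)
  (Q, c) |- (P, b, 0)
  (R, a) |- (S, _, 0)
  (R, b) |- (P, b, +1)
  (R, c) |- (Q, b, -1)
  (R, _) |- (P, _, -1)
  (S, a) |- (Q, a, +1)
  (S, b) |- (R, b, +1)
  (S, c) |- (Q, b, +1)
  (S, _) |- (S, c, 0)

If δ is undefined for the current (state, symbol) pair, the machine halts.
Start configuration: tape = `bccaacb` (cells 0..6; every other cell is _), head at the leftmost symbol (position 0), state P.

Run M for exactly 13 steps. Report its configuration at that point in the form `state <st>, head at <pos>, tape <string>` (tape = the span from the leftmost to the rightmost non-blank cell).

state P, head at 3, tape ccabacb

P | [b]ccaacb   read b → write c, move +1, go to Q
Q | c[c]caacb   read c → write b, move 0, go to P
P | c[b]caacb   read b → write c, move +1, go to Q
Q | cc[c]aacb   read c → write b, move 0, go to P
P | cc[b]aacb   read b → write c, move +1, go to Q
Q | ccc[a]acb   read a → write b, move -1, go to R
R | cc[c]bacb   read c → write b, move -1, go to Q
Q | c[c]bbacb   read c → write b, move 0, go to P
P | c[b]bbacb   read b → write c, move +1, go to Q
Q | cc[b]bacb   read b → write c, move 0, go to P
P | cc[c]bacb   read c → write a, move +1, go to R
R | cca[b]acb   read b → write b, move +1, go to P
P | ccab[a]cb   read a → write a, move -1, go to P
P | cca[b]acb
After 13 steps: state P, head at 3, tape ccabacb.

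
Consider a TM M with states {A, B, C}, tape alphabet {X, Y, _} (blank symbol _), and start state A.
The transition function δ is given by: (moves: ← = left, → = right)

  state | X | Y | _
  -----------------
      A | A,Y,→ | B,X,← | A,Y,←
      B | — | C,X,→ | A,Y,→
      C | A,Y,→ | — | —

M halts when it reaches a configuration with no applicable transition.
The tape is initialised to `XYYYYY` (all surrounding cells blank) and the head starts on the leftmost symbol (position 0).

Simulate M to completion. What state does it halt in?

B

A | [X]YYYYY_   read X → write Y, move →, go to A
A | Y[Y]YYYY_   read Y → write X, move ←, go to B
B | [Y]XYYYY_   read Y → write X, move →, go to C
C | X[X]YYYY_   read X → write Y, move →, go to A
A | XY[Y]YYY_   read Y → write X, move ←, go to B
B | X[Y]XYYY_   read Y → write X, move →, go to C
C | XX[X]YYY_   read X → write Y, move →, go to A
A | XXY[Y]YY_   read Y → write X, move ←, go to B
B | XX[Y]XYY_   read Y → write X, move →, go to C
C | XXX[X]YY_   read X → write Y, move →, go to A
A | XXXY[Y]Y_   read Y → write X, move ←, go to B
B | XXX[Y]XY_   read Y → write X, move →, go to C
C | XXXX[X]Y_   read X → write Y, move →, go to A
A | XXXXY[Y]_   read Y → write X, move ←, go to B
B | XXXX[Y]X_   read Y → write X, move →, go to C
C | XXXXX[X]_   read X → write Y, move →, go to A
A | XXXXXY[_]   read _ → write Y, move ←, go to A
A | XXXXX[Y]Y   read Y → write X, move ←, go to B
B | XXXX[X]XY
No transition is defined for (B, X); M halts in state B.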